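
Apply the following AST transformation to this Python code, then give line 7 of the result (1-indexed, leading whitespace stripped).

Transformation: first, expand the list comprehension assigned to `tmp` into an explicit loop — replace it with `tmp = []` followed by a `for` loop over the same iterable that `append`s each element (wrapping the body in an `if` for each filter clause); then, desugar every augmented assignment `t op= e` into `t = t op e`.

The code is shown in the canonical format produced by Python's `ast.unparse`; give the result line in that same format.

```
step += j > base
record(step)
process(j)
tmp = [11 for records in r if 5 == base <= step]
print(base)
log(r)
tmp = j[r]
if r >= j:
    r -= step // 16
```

tmp.append(11)

Transformed code:
step = step + (j > base)
record(step)
process(j)
tmp = []
for records in r:
    if 5 == base <= step:
        tmp.append(11)
print(base)
log(r)
tmp = j[r]
if r >= j:
    r = r - step // 16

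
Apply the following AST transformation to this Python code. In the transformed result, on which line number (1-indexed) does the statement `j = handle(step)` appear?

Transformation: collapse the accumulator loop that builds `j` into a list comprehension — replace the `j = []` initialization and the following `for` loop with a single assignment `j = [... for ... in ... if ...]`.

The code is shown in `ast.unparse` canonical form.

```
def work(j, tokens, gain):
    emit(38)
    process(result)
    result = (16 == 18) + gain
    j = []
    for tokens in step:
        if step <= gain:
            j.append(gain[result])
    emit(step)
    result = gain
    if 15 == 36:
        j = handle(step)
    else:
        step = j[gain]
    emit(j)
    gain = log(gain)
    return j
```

Transformed code:
def work(j, tokens, gain):
    emit(38)
    process(result)
    result = (16 == 18) + gain
    j = [gain[result] for tokens in step if step <= gain]
    emit(step)
    result = gain
    if 15 == 36:
        j = handle(step)
    else:
        step = j[gain]
    emit(j)
    gain = log(gain)
    return j

9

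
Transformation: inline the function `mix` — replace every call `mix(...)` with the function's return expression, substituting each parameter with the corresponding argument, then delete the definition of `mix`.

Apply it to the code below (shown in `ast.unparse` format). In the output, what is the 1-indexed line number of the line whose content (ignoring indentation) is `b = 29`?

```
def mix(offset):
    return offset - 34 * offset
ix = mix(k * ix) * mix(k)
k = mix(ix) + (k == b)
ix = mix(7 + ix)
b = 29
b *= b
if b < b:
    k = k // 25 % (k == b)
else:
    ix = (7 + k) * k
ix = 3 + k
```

4

Transformed code:
ix = (k * ix - 34 * (k * ix)) * (k - 34 * k)
k = ix - 34 * ix + (k == b)
ix = 7 + ix - 34 * (7 + ix)
b = 29
b *= b
if b < b:
    k = k // 25 % (k == b)
else:
    ix = (7 + k) * k
ix = 3 + k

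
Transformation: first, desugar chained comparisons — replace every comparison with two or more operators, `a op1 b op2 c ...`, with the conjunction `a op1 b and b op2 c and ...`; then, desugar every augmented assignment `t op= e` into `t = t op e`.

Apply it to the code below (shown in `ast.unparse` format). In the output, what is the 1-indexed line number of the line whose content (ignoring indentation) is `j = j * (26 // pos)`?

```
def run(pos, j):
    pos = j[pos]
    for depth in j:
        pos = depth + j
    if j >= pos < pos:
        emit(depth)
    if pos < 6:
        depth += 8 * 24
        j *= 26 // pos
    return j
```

Transformed code:
def run(pos, j):
    pos = j[pos]
    for depth in j:
        pos = depth + j
    if j >= pos and pos < pos:
        emit(depth)
    if pos < 6:
        depth = depth + 8 * 24
        j = j * (26 // pos)
    return j

9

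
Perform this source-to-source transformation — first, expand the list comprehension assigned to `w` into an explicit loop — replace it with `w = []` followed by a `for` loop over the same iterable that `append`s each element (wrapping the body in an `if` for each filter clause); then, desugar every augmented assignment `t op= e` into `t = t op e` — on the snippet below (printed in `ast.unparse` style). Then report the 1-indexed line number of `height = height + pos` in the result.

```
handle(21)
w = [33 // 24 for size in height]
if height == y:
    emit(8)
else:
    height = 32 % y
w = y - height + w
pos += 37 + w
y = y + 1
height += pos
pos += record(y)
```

12

Transformed code:
handle(21)
w = []
for size in height:
    w.append(33 // 24)
if height == y:
    emit(8)
else:
    height = 32 % y
w = y - height + w
pos = pos + (37 + w)
y = y + 1
height = height + pos
pos = pos + record(y)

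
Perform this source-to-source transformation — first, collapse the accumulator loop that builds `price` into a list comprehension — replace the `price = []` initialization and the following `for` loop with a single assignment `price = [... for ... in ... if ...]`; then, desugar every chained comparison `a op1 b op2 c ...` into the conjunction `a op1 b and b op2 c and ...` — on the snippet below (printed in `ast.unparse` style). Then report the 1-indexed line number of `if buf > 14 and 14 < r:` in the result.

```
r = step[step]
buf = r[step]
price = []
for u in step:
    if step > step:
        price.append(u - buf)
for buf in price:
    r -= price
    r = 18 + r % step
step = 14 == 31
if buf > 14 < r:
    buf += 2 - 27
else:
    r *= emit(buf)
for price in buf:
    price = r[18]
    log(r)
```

8

Transformed code:
r = step[step]
buf = r[step]
price = [u - buf for u in step if step > step]
for buf in price:
    r -= price
    r = 18 + r % step
step = 14 == 31
if buf > 14 and 14 < r:
    buf += 2 - 27
else:
    r *= emit(buf)
for price in buf:
    price = r[18]
    log(r)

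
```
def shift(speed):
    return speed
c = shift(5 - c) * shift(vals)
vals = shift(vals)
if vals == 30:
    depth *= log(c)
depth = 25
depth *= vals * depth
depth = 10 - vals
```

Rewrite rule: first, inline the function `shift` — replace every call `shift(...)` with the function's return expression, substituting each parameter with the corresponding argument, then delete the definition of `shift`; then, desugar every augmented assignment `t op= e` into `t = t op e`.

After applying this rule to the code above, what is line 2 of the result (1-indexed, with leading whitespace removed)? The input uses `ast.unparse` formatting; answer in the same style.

Transformed code:
c = (5 - c) * vals
vals = vals
if vals == 30:
    depth = depth * log(c)
depth = 25
depth = depth * (vals * depth)
depth = 10 - vals

vals = vals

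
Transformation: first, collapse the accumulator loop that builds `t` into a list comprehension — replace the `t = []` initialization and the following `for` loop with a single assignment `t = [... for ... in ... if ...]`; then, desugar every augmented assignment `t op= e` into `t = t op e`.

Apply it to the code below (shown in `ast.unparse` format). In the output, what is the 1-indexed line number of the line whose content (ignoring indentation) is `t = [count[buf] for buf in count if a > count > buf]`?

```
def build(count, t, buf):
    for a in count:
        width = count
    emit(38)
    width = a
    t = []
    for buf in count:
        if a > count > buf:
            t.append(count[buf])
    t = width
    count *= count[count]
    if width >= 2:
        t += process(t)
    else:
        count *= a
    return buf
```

Transformed code:
def build(count, t, buf):
    for a in count:
        width = count
    emit(38)
    width = a
    t = [count[buf] for buf in count if a > count > buf]
    t = width
    count = count * count[count]
    if width >= 2:
        t = t + process(t)
    else:
        count = count * a
    return buf

6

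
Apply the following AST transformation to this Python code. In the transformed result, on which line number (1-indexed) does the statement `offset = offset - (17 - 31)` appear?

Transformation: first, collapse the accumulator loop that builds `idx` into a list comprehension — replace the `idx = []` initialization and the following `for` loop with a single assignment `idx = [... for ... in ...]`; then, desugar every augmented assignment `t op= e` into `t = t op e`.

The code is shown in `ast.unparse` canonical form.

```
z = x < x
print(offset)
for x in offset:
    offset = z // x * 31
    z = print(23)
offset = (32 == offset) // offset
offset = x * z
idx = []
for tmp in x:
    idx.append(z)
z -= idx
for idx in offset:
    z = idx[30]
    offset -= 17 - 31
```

Transformed code:
z = x < x
print(offset)
for x in offset:
    offset = z // x * 31
    z = print(23)
offset = (32 == offset) // offset
offset = x * z
idx = [z for tmp in x]
z = z - idx
for idx in offset:
    z = idx[30]
    offset = offset - (17 - 31)

12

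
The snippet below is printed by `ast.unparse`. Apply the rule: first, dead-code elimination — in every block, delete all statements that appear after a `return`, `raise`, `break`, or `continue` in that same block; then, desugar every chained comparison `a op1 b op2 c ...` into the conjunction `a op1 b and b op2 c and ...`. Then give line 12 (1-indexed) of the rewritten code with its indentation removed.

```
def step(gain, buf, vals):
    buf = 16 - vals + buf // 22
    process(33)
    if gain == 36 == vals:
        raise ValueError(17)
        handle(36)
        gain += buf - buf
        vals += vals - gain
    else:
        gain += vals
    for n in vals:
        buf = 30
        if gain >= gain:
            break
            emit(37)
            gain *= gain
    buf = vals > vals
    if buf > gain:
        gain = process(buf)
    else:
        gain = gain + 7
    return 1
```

Transformed code:
def step(gain, buf, vals):
    buf = 16 - vals + buf // 22
    process(33)
    if gain == 36 and 36 == vals:
        raise ValueError(17)
    else:
        gain += vals
    for n in vals:
        buf = 30
        if gain >= gain:
            break
    buf = vals > vals
    if buf > gain:
        gain = process(buf)
    else:
        gain = gain + 7
    return 1

buf = vals > vals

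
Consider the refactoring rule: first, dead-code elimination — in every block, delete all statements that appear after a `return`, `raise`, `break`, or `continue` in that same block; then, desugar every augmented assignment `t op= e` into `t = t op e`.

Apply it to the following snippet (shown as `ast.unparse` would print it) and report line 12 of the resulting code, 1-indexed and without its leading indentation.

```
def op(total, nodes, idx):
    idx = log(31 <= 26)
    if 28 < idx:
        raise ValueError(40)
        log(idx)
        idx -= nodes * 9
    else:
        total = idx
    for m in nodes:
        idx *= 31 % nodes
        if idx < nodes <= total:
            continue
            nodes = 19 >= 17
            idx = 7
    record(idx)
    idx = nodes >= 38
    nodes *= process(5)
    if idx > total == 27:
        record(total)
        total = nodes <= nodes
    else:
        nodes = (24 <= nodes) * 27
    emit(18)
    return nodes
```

Transformed code:
def op(total, nodes, idx):
    idx = log(31 <= 26)
    if 28 < idx:
        raise ValueError(40)
    else:
        total = idx
    for m in nodes:
        idx = idx * (31 % nodes)
        if idx < nodes <= total:
            continue
    record(idx)
    idx = nodes >= 38
    nodes = nodes * process(5)
    if idx > total == 27:
        record(total)
        total = nodes <= nodes
    else:
        nodes = (24 <= nodes) * 27
    emit(18)
    return nodes

idx = nodes >= 38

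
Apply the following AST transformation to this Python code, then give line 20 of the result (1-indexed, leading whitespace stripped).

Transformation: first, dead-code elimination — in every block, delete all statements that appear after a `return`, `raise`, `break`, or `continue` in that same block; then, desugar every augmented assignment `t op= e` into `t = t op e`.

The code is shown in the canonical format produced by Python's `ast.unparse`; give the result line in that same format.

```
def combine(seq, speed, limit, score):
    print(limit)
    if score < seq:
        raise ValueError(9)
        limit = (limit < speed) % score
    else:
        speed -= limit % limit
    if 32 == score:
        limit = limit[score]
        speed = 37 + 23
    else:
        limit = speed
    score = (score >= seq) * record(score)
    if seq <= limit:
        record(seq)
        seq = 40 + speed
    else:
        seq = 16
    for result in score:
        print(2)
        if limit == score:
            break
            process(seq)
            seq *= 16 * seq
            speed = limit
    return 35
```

Transformed code:
def combine(seq, speed, limit, score):
    print(limit)
    if score < seq:
        raise ValueError(9)
    else:
        speed = speed - limit % limit
    if 32 == score:
        limit = limit[score]
        speed = 37 + 23
    else:
        limit = speed
    score = (score >= seq) * record(score)
    if seq <= limit:
        record(seq)
        seq = 40 + speed
    else:
        seq = 16
    for result in score:
        print(2)
        if limit == score:
            break
    return 35

if limit == score:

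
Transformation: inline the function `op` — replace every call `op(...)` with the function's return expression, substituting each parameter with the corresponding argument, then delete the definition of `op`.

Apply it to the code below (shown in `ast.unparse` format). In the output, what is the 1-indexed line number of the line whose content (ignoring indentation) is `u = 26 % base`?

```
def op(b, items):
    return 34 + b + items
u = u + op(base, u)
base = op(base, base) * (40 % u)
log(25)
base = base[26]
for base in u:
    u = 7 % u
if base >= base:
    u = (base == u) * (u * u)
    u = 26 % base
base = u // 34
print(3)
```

Transformed code:
u = u + (34 + base + u)
base = (34 + base + base) * (40 % u)
log(25)
base = base[26]
for base in u:
    u = 7 % u
if base >= base:
    u = (base == u) * (u * u)
    u = 26 % base
base = u // 34
print(3)

9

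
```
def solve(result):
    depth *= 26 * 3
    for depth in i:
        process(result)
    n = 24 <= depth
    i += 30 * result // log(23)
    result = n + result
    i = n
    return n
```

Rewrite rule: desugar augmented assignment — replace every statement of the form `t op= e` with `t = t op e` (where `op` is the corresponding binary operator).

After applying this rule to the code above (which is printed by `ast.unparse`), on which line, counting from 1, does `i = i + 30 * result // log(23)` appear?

6

Transformed code:
def solve(result):
    depth = depth * (26 * 3)
    for depth in i:
        process(result)
    n = 24 <= depth
    i = i + 30 * result // log(23)
    result = n + result
    i = n
    return n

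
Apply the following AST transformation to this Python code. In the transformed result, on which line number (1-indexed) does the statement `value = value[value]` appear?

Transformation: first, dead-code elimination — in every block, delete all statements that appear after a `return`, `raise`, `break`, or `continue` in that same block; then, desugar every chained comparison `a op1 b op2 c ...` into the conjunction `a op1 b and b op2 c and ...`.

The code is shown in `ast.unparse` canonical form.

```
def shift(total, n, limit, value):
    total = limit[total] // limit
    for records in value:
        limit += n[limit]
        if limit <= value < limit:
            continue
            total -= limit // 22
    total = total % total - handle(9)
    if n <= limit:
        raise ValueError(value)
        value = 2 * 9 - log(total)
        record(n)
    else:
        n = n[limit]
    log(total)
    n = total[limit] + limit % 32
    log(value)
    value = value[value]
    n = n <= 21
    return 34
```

Transformed code:
def shift(total, n, limit, value):
    total = limit[total] // limit
    for records in value:
        limit += n[limit]
        if limit <= value and value < limit:
            continue
    total = total % total - handle(9)
    if n <= limit:
        raise ValueError(value)
    else:
        n = n[limit]
    log(total)
    n = total[limit] + limit % 32
    log(value)
    value = value[value]
    n = n <= 21
    return 34

15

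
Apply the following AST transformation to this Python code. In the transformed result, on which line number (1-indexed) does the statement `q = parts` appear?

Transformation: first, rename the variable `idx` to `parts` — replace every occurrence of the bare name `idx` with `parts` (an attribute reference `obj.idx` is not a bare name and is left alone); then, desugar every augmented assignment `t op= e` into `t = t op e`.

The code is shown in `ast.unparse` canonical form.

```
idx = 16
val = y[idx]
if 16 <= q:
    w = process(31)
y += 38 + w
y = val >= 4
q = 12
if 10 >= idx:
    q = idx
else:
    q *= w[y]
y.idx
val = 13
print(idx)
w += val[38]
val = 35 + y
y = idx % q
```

Transformed code:
parts = 16
val = y[parts]
if 16 <= q:
    w = process(31)
y = y + (38 + w)
y = val >= 4
q = 12
if 10 >= parts:
    q = parts
else:
    q = q * w[y]
y.idx
val = 13
print(parts)
w = w + val[38]
val = 35 + y
y = parts % q

9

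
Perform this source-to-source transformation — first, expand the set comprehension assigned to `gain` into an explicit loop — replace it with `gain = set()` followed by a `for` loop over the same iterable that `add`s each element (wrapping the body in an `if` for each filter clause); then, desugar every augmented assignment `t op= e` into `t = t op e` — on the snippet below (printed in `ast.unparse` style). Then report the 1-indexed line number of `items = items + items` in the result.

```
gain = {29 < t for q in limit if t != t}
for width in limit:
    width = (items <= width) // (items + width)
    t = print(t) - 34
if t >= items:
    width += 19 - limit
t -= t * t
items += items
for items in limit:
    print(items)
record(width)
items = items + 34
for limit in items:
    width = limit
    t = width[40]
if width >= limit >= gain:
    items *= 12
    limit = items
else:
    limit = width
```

11

Transformed code:
gain = set()
for q in limit:
    if t != t:
        gain.add(29 < t)
for width in limit:
    width = (items <= width) // (items + width)
    t = print(t) - 34
if t >= items:
    width = width + (19 - limit)
t = t - t * t
items = items + items
for items in limit:
    print(items)
record(width)
items = items + 34
for limit in items:
    width = limit
    t = width[40]
if width >= limit >= gain:
    items = items * 12
    limit = items
else:
    limit = width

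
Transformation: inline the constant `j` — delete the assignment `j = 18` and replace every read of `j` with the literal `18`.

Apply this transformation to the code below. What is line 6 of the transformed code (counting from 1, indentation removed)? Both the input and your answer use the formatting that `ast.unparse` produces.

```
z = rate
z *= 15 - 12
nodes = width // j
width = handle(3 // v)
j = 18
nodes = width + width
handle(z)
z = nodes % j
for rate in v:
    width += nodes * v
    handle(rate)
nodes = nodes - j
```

handle(z)

Transformed code:
z = rate
z *= 15 - 12
nodes = width // 18
width = handle(3 // v)
nodes = width + width
handle(z)
z = nodes % 18
for rate in v:
    width += nodes * v
    handle(rate)
nodes = nodes - 18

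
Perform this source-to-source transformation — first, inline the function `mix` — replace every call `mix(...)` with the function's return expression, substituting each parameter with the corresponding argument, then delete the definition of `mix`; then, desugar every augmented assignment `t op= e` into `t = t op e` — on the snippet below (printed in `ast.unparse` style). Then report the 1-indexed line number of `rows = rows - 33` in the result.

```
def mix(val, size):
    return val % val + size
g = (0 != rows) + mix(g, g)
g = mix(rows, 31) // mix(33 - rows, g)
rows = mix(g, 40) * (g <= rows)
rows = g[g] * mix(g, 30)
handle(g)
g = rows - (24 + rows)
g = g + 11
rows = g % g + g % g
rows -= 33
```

Transformed code:
g = (0 != rows) + (g % g + g)
g = (rows % rows + 31) // ((33 - rows) % (33 - rows) + g)
rows = (g % g + 40) * (g <= rows)
rows = g[g] * (g % g + 30)
handle(g)
g = rows - (24 + rows)
g = g + 11
rows = g % g + g % g
rows = rows - 33

9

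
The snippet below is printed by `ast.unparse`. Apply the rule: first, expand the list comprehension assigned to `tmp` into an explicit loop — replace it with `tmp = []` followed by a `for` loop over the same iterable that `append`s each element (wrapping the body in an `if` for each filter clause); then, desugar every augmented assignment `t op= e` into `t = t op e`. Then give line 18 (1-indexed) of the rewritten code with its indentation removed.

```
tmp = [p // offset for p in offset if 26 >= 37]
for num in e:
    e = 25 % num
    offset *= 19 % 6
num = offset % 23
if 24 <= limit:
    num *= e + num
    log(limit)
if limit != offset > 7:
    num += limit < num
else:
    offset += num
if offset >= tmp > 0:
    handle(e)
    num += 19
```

Transformed code:
tmp = []
for p in offset:
    if 26 >= 37:
        tmp.append(p // offset)
for num in e:
    e = 25 % num
    offset = offset * (19 % 6)
num = offset % 23
if 24 <= limit:
    num = num * (e + num)
    log(limit)
if limit != offset > 7:
    num = num + (limit < num)
else:
    offset = offset + num
if offset >= tmp > 0:
    handle(e)
    num = num + 19

num = num + 19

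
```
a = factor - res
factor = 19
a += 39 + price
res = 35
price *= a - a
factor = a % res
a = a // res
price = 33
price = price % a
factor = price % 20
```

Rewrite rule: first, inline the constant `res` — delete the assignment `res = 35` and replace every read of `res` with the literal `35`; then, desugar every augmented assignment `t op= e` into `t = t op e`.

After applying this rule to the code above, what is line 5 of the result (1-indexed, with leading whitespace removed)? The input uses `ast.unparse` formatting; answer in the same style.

Transformed code:
a = factor - 35
factor = 19
a = a + (39 + price)
price = price * (a - a)
factor = a % 35
a = a // 35
price = 33
price = price % a
factor = price % 20

factor = a % 35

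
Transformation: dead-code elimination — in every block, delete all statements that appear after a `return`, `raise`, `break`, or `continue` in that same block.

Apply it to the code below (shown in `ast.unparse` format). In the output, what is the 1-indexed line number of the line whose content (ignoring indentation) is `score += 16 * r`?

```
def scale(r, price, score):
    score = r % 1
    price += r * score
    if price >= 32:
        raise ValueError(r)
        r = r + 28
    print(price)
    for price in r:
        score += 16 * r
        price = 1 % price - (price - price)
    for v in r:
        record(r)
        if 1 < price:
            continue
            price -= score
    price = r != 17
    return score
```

Transformed code:
def scale(r, price, score):
    score = r % 1
    price += r * score
    if price >= 32:
        raise ValueError(r)
    print(price)
    for price in r:
        score += 16 * r
        price = 1 % price - (price - price)
    for v in r:
        record(r)
        if 1 < price:
            continue
    price = r != 17
    return score

8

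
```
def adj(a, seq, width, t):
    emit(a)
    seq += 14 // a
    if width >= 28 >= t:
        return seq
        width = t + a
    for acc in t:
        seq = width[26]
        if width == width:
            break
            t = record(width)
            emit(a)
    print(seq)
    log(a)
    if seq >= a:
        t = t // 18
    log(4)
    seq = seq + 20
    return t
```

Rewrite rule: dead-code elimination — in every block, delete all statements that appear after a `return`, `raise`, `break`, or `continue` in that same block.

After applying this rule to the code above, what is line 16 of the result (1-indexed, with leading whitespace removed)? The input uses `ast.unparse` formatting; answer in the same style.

Transformed code:
def adj(a, seq, width, t):
    emit(a)
    seq += 14 // a
    if width >= 28 >= t:
        return seq
    for acc in t:
        seq = width[26]
        if width == width:
            break
    print(seq)
    log(a)
    if seq >= a:
        t = t // 18
    log(4)
    seq = seq + 20
    return t

return t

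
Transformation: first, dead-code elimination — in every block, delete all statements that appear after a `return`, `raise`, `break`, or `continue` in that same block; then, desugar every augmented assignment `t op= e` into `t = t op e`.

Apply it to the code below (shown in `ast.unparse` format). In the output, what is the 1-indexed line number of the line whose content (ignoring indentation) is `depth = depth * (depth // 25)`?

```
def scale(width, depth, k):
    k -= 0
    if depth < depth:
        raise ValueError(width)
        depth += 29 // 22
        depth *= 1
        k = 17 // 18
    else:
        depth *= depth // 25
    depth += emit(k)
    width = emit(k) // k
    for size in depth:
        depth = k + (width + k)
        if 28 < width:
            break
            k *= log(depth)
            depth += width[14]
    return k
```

Transformed code:
def scale(width, depth, k):
    k = k - 0
    if depth < depth:
        raise ValueError(width)
    else:
        depth = depth * (depth // 25)
    depth = depth + emit(k)
    width = emit(k) // k
    for size in depth:
        depth = k + (width + k)
        if 28 < width:
            break
    return k

6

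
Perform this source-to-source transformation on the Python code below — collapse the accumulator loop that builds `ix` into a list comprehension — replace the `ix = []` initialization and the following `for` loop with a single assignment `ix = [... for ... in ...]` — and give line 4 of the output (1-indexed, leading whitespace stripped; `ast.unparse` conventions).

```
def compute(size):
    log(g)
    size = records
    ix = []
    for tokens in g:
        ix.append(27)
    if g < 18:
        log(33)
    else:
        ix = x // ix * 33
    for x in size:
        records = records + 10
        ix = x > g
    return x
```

ix = [27 for tokens in g]

Transformed code:
def compute(size):
    log(g)
    size = records
    ix = [27 for tokens in g]
    if g < 18:
        log(33)
    else:
        ix = x // ix * 33
    for x in size:
        records = records + 10
        ix = x > g
    return x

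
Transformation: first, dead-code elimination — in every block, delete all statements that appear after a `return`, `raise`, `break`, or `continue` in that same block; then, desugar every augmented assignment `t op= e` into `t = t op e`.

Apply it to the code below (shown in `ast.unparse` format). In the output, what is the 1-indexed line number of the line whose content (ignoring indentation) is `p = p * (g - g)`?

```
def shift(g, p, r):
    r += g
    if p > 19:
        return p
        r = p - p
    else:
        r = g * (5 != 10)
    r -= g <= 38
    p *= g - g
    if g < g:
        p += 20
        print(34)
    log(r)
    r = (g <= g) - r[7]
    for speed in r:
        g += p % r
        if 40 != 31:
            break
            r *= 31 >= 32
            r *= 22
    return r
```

8

Transformed code:
def shift(g, p, r):
    r = r + g
    if p > 19:
        return p
    else:
        r = g * (5 != 10)
    r = r - (g <= 38)
    p = p * (g - g)
    if g < g:
        p = p + 20
        print(34)
    log(r)
    r = (g <= g) - r[7]
    for speed in r:
        g = g + p % r
        if 40 != 31:
            break
    return r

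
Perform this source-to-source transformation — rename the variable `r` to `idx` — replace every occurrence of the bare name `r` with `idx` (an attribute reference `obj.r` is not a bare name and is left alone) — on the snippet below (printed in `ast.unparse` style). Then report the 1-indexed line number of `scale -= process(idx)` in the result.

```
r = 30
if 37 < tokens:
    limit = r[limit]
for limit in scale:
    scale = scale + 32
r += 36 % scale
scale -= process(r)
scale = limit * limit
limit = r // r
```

Transformed code:
idx = 30
if 37 < tokens:
    limit = idx[limit]
for limit in scale:
    scale = scale + 32
idx += 36 % scale
scale -= process(idx)
scale = limit * limit
limit = idx // idx

7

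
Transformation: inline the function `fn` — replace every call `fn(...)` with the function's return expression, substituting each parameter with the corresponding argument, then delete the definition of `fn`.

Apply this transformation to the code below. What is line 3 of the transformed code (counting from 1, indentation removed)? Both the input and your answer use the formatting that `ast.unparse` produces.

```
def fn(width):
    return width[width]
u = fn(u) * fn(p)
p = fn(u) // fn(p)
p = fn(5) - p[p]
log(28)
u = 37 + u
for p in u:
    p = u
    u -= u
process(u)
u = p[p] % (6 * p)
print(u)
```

Transformed code:
u = u[u] * p[p]
p = u[u] // p[p]
p = 5[5] - p[p]
log(28)
u = 37 + u
for p in u:
    p = u
    u -= u
process(u)
u = p[p] % (6 * p)
print(u)

p = 5[5] - p[p]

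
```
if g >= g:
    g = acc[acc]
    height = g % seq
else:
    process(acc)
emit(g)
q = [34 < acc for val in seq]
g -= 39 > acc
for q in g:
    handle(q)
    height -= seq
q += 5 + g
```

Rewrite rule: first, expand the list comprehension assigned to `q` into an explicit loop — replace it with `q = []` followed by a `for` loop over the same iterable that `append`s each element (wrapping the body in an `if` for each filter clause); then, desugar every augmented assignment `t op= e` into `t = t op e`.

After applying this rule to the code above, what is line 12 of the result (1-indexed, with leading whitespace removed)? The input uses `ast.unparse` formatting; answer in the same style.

Transformed code:
if g >= g:
    g = acc[acc]
    height = g % seq
else:
    process(acc)
emit(g)
q = []
for val in seq:
    q.append(34 < acc)
g = g - (39 > acc)
for q in g:
    handle(q)
    height = height - seq
q = q + (5 + g)

handle(q)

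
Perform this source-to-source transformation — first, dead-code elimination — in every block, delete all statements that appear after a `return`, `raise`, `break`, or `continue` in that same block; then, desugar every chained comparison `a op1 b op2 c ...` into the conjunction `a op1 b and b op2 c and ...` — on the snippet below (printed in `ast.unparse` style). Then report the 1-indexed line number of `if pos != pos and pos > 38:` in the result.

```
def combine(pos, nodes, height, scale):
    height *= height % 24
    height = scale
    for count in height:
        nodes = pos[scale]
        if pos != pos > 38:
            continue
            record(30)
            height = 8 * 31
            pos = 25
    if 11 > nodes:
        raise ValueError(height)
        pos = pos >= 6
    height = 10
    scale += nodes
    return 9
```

6

Transformed code:
def combine(pos, nodes, height, scale):
    height *= height % 24
    height = scale
    for count in height:
        nodes = pos[scale]
        if pos != pos and pos > 38:
            continue
    if 11 > nodes:
        raise ValueError(height)
    height = 10
    scale += nodes
    return 9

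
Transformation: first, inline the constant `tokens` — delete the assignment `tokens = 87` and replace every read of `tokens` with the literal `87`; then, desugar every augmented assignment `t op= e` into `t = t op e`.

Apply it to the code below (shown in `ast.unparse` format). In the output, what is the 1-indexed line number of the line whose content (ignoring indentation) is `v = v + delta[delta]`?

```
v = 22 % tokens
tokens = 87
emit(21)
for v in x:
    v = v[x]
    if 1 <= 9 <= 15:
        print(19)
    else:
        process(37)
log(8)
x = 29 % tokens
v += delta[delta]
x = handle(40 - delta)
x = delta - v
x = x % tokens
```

Transformed code:
v = 22 % 87
emit(21)
for v in x:
    v = v[x]
    if 1 <= 9 <= 15:
        print(19)
    else:
        process(37)
log(8)
x = 29 % 87
v = v + delta[delta]
x = handle(40 - delta)
x = delta - v
x = x % 87

11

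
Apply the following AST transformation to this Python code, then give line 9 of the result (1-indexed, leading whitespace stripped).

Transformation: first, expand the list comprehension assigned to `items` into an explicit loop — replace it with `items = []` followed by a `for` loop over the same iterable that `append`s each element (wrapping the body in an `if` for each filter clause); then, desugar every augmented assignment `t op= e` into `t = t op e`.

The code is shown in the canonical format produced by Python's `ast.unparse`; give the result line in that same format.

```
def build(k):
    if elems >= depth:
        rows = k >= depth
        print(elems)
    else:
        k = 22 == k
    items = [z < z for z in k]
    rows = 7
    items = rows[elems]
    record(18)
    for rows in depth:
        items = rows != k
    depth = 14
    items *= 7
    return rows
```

items.append(z < z)

Transformed code:
def build(k):
    if elems >= depth:
        rows = k >= depth
        print(elems)
    else:
        k = 22 == k
    items = []
    for z in k:
        items.append(z < z)
    rows = 7
    items = rows[elems]
    record(18)
    for rows in depth:
        items = rows != k
    depth = 14
    items = items * 7
    return rows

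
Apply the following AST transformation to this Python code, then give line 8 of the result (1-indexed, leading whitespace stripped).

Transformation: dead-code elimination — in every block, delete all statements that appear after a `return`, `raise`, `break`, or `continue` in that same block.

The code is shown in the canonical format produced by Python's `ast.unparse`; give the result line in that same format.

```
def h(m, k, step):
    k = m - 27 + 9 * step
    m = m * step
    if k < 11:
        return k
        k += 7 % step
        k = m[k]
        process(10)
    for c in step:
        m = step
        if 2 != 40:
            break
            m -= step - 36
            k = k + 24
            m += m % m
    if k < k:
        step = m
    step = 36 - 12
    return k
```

if 2 != 40:

Transformed code:
def h(m, k, step):
    k = m - 27 + 9 * step
    m = m * step
    if k < 11:
        return k
    for c in step:
        m = step
        if 2 != 40:
            break
    if k < k:
        step = m
    step = 36 - 12
    return k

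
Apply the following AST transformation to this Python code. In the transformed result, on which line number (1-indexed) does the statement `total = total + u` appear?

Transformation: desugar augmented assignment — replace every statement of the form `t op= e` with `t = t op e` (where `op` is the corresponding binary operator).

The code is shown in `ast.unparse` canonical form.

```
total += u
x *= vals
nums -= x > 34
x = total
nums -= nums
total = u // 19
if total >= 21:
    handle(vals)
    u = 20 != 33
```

1

Transformed code:
total = total + u
x = x * vals
nums = nums - (x > 34)
x = total
nums = nums - nums
total = u // 19
if total >= 21:
    handle(vals)
    u = 20 != 33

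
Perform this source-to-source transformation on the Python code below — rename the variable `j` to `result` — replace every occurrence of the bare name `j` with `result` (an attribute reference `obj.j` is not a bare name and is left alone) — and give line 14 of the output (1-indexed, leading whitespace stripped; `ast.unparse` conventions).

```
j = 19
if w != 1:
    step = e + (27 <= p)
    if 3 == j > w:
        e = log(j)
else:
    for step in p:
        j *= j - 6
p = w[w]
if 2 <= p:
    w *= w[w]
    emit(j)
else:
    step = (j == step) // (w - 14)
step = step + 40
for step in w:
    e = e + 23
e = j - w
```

Transformed code:
result = 19
if w != 1:
    step = e + (27 <= p)
    if 3 == result > w:
        e = log(result)
else:
    for step in p:
        result *= result - 6
p = w[w]
if 2 <= p:
    w *= w[w]
    emit(result)
else:
    step = (result == step) // (w - 14)
step = step + 40
for step in w:
    e = e + 23
e = result - w

step = (result == step) // (w - 14)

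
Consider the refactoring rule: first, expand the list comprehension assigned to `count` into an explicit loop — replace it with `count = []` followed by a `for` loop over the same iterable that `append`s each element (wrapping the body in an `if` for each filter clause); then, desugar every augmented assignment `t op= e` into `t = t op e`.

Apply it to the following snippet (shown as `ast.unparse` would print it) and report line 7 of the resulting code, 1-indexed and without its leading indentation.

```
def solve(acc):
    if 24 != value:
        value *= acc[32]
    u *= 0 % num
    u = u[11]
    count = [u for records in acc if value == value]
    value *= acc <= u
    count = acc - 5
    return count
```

for records in acc:

Transformed code:
def solve(acc):
    if 24 != value:
        value = value * acc[32]
    u = u * (0 % num)
    u = u[11]
    count = []
    for records in acc:
        if value == value:
            count.append(u)
    value = value * (acc <= u)
    count = acc - 5
    return count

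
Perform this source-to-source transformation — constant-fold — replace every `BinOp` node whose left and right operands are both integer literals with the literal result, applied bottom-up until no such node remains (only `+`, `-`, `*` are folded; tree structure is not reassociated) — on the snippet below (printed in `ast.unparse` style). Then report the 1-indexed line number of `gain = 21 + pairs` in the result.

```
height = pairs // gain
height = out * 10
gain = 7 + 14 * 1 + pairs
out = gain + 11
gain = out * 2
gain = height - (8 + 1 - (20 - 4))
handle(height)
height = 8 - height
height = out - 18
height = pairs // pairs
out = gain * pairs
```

Transformed code:
height = pairs // gain
height = out * 10
gain = 21 + pairs
out = gain + 11
gain = out * 2
gain = height - -7
handle(height)
height = 8 - height
height = out - 18
height = pairs // pairs
out = gain * pairs

3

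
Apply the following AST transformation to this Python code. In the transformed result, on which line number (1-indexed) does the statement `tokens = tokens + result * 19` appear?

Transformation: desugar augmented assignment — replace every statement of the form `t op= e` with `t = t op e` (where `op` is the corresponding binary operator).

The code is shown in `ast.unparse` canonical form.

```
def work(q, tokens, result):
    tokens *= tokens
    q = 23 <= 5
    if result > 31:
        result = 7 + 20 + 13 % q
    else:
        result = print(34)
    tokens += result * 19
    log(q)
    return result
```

8

Transformed code:
def work(q, tokens, result):
    tokens = tokens * tokens
    q = 23 <= 5
    if result > 31:
        result = 7 + 20 + 13 % q
    else:
        result = print(34)
    tokens = tokens + result * 19
    log(q)
    return result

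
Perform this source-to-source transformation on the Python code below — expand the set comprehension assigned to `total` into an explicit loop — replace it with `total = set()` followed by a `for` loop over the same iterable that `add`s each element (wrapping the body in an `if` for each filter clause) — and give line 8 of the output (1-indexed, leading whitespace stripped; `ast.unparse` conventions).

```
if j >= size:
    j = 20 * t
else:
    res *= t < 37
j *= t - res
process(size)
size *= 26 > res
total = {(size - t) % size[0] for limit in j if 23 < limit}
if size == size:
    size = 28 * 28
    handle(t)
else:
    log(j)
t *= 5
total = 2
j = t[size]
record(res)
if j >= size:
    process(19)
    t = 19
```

Transformed code:
if j >= size:
    j = 20 * t
else:
    res *= t < 37
j *= t - res
process(size)
size *= 26 > res
total = set()
for limit in j:
    if 23 < limit:
        total.add((size - t) % size[0])
if size == size:
    size = 28 * 28
    handle(t)
else:
    log(j)
t *= 5
total = 2
j = t[size]
record(res)
if j >= size:
    process(19)
    t = 19

total = set()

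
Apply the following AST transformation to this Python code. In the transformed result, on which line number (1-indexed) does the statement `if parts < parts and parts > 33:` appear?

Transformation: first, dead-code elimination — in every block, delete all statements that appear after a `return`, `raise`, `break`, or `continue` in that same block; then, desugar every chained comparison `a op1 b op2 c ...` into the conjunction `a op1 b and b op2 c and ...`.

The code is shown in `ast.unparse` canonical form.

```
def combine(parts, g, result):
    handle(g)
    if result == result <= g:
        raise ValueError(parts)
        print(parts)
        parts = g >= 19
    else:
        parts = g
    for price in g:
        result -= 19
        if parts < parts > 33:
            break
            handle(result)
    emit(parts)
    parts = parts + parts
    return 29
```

9

Transformed code:
def combine(parts, g, result):
    handle(g)
    if result == result and result <= g:
        raise ValueError(parts)
    else:
        parts = g
    for price in g:
        result -= 19
        if parts < parts and parts > 33:
            break
    emit(parts)
    parts = parts + parts
    return 29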